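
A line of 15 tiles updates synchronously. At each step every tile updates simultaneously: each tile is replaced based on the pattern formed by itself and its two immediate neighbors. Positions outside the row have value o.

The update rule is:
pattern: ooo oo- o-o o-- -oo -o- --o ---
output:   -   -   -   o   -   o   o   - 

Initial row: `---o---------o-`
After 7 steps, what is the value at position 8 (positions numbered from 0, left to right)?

-

o-ooo-------oo-
-----o-----o---
o---ooo---ooo-o
-o-o---o-o-----
-o-oo-oo-oo---o
-o---------o-o-
-oo-------oo-o-
position 8 holds -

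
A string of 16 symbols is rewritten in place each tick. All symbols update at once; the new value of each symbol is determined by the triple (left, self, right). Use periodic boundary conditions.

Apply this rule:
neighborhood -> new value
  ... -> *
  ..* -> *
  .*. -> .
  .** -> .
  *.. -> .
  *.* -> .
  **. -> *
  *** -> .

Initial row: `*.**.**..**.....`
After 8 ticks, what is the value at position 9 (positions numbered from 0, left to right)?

.

tick 1: ...*..*.*.*.****
tick 2: .**..*.........*
tick 3: ..*.*..********.
tick 4: **....*.......*.
tick 5: .*.***..******..
tick 6: *....*.*.....*.*
tick 7: *.***....****...
tick 8: ....*.***...*.**
position 9 holds .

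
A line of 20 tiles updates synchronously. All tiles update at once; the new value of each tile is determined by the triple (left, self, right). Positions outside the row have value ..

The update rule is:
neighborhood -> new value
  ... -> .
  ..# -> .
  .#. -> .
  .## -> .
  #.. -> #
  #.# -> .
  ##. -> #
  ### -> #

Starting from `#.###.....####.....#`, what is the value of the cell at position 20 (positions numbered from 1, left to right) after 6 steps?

#

...###.....####.....
....###.....####....
.....###.....####...
......###.....####..
.......###.....####.
........###.....####
position 20 holds #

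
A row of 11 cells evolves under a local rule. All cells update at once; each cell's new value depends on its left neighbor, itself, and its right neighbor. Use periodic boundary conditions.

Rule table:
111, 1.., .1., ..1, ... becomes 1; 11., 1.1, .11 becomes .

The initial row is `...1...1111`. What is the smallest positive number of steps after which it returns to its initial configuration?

step 1: 1111111.11.
step 2: .11111.....
step 3: 1.111.11111
step 4: ...1...1111

4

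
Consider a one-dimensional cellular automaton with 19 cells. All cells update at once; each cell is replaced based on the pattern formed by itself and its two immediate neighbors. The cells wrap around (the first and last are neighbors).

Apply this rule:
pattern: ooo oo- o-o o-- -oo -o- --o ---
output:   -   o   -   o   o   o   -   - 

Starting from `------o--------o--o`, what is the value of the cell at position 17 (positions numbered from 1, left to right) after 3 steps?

o

o-----oo-------oo-o
oo----ooo------oo-o
-oo---o-oo-----oo-o
position 17 holds o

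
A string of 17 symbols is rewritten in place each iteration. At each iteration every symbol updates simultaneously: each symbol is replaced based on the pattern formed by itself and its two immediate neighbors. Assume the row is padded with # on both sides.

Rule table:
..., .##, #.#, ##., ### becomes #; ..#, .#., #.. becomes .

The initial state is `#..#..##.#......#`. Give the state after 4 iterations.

#.....###..####.#
#.###.###..######
#########..######
#########..######

#########..######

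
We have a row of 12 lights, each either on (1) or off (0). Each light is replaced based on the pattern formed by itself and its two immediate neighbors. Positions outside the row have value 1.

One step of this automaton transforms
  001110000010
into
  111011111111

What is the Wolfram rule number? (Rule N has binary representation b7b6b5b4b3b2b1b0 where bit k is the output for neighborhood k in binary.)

position 3: 111 → 0  (bit 7 = 0)
position 4: 110 → 1  (bit 6 = 1)
position 11: 101 → 1  (bit 5 = 1)
position 0: 100 → 1  (bit 4 = 1)
position 2: 011 → 1  (bit 3 = 1)
position 10: 010 → 1  (bit 2 = 1)
position 1: 001 → 1  (bit 1 = 1)
position 6: 000 → 1  (bit 0 = 1)
bits b7..b0 = 01111111 = 127

127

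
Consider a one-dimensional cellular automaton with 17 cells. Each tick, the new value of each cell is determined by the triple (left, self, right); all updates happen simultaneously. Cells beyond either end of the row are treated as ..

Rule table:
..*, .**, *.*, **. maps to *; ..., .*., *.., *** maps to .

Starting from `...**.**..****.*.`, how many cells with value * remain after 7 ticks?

..******.**..**..
.**....****.***..
***...**..***.*..
*.*..***.**.**...
.*..**.*******...
*..*****.....*...
..**...*....*....
count of *: 4

4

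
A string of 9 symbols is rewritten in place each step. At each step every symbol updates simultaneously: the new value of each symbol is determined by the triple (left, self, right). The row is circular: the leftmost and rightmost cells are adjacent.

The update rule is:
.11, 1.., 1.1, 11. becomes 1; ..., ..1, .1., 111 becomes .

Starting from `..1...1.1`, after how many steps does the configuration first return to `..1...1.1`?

1..1...1.
.1..1...1
1.1..1...
.1.1..1..
..1.1..1.
...1.1..1
1...1.1..
.1...1.1.
..1...1.1

9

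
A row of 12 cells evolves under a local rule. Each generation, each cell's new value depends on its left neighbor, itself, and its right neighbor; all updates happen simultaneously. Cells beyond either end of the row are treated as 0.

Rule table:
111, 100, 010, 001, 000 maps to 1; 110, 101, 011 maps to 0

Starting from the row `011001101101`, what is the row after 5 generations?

generation 1: 100110000001
generation 2: 111001111111
generation 3: 010110111110
generation 4: 110000011101
generation 5: 001111101001

001111101001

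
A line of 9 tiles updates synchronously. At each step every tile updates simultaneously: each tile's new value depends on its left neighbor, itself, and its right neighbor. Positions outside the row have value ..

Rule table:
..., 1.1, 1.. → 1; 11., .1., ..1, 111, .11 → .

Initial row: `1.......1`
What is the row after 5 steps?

step 1: .111111..
step 2: .......11
step 3: 111111...
step 4: ......111
step 5: 11111....

11111....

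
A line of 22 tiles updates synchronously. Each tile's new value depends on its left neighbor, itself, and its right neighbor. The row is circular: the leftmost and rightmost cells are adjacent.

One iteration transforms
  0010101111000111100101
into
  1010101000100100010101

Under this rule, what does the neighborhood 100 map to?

1

At position 0 the neighborhood is 100; the next row has 1 there.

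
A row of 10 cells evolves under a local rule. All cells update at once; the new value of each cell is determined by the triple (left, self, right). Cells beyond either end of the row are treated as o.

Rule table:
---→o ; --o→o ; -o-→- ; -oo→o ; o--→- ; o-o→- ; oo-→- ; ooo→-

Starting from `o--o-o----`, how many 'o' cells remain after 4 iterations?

7

--o----ooo
-o--oooo--
---oo----o
-ooo--oooo
count of o: 7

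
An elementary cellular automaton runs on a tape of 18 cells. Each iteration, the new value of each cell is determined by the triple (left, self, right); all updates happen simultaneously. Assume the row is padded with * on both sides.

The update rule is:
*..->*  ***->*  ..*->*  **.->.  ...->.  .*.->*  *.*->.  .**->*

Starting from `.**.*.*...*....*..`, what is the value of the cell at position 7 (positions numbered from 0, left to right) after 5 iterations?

*

iteration 1: .*..*.**.***..****
iteration 2: .****.*..**.******
iteration 3: .***..****..******
iteration 4: .**.*****.********
iteration 5: .*..****..********
position 7 holds *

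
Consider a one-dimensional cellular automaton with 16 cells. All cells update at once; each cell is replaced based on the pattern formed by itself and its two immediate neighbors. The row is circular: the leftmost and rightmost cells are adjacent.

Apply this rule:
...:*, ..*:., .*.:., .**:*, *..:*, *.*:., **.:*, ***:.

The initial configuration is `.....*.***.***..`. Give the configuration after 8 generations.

*....*..**...***

generation 1: ****...*.*.*.***
generation 2: ...***.......*..
generation 3: **.*.*******..**
generation 4: .*...*.....**.*.
generation 5: ..**..****.**..*
generation 6: *.***.*..*.***..
generation 7: ..*.*..*...*.**.
generation 8: *....*..**...***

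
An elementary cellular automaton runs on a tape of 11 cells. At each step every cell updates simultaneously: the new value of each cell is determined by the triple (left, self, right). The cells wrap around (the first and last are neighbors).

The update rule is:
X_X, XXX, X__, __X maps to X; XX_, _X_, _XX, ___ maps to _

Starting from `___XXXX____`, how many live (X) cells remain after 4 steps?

5

step 1: __X_XX_X___
step 2: _X_X__X_X__
step 3: X_X_XX_X_X_
step 4: _X_X__X_X_X
count of X: 5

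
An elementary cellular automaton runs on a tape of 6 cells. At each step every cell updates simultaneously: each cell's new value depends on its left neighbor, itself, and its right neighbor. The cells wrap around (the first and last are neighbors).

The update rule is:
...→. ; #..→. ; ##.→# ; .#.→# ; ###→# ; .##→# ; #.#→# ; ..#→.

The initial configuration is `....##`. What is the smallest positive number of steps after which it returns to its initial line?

1

....##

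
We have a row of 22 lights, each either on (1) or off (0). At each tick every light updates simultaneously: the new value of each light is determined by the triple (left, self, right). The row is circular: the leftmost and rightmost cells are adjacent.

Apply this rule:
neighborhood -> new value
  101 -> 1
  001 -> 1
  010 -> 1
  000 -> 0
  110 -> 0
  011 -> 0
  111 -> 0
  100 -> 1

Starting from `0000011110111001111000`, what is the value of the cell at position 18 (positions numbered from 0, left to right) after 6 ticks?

0000100001000110000100
0001110011101001001110
0010001100011111110001
1111010010100000001011
0000111111110000011100
0001000000001000100010
position 18 holds 0

0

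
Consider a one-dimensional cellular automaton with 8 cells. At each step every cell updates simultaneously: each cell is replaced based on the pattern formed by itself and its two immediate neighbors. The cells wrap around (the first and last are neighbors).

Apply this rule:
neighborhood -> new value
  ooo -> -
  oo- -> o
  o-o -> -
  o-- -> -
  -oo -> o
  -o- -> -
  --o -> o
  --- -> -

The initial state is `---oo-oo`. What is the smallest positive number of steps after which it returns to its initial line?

24

--ooo-oo
-oo-o-oo
-oo---oo
-oo--ooo
-oo-oo-o
-oo-oo--
ooo-oo--
o-o-oo-o
o---oo-o
o--ooo-o
o-oo-o-o
o-oo---o
o-oo--oo
o-oo-oo-
--oo-oo-
-ooo-oo-
oo-o-oo-
oo---oo-
oo--ooo-
oo-oo-o-
oo-oo---
oo-oo--o
-o-oo-oo
---oo-oo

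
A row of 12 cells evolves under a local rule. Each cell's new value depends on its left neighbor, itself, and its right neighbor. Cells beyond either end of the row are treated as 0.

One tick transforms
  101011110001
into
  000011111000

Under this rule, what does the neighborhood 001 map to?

0

At position 10 the neighborhood is 001; the next row has 0 there.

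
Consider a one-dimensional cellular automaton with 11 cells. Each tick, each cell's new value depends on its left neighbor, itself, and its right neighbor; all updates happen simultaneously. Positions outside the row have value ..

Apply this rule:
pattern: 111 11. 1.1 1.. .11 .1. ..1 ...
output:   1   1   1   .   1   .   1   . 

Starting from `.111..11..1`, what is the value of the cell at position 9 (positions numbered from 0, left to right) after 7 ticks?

1111.111.1.
111111111..
111111111..  (fixed point — unchanged through tick 7)
position 9 holds .

.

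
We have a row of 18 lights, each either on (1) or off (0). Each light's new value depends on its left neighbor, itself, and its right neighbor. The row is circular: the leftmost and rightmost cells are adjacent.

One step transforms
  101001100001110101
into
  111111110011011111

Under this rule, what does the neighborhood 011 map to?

At position 5 the neighborhood is 011; the next row has 1 there.

1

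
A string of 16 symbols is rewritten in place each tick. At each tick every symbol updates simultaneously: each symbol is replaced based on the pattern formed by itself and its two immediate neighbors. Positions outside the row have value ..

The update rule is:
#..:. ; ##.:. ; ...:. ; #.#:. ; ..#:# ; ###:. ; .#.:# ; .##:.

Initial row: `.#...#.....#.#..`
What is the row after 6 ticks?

tick 1: ##..##....##.#..
tick 2: ...#.....#...#..
tick 3: ..##....##..##..
tick 4: .#.....#...#....
tick 5: ##....##..##....
tick 6: .....#...#......

.....#...#......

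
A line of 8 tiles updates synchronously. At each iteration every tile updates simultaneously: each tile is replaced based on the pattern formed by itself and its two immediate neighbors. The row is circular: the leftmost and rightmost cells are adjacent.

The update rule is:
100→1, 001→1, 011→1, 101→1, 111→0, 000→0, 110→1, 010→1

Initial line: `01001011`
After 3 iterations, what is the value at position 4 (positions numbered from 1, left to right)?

iteration 1: 11111111
iteration 2: 00000000
iteration 3: 00000000
position 4 holds 0

0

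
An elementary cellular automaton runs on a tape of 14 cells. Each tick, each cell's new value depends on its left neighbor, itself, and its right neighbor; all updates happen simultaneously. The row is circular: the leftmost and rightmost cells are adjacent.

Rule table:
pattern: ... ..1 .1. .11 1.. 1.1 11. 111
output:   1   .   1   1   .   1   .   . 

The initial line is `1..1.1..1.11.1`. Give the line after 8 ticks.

...111..111.11
.1.1....1..11.
.111.11.1..1..
.1..11.11..1.1
11..1.11...111
....111..1.1..
111.1....111.1
...11.11.1..11

...11.11.1..11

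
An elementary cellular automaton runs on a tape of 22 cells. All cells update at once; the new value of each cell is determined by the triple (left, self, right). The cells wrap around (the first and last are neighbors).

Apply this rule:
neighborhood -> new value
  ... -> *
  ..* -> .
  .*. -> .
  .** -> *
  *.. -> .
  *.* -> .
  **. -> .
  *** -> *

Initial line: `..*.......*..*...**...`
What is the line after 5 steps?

step 1: *...*****......*.*..**
step 2: ..*.****..****......**
step 3: ....***...***..****.*.
step 4: ***.**..*.**...***....
step 5: **..*.....*..*.**..**.

**..*.....*..*.**..**.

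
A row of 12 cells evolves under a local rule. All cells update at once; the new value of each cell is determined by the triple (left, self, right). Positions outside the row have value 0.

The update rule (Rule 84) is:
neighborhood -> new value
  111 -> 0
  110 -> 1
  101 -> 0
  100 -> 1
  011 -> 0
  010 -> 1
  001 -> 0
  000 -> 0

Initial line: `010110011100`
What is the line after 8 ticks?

010011000110
011001100011
001100110001
000110011001
000011001101
000001100101
000000110101
000000010101

000000010101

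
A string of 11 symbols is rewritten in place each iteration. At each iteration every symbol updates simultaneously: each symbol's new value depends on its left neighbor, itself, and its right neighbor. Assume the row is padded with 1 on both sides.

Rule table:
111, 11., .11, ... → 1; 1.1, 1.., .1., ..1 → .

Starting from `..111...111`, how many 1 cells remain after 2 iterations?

6

iteration 1: ..111.1.111
iteration 2: ..111...111
count of 1: 6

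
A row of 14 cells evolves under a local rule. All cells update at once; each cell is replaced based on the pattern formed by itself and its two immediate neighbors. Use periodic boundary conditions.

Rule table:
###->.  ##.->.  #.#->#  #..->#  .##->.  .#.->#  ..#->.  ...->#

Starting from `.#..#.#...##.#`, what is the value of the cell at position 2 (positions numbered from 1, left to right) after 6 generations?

#

###.#####...##
...#.....##...
##.#####...###
..#.....##....
#.#####...####
.#.....##.....
position 2 holds #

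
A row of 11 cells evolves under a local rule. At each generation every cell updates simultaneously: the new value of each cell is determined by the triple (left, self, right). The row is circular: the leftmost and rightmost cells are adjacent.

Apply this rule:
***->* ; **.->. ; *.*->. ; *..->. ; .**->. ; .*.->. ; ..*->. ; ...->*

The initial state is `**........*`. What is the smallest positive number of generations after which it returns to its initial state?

generation 1: *..******..
generation 2: ....****...
generation 3: ***..**..**
generation 4: **........*

4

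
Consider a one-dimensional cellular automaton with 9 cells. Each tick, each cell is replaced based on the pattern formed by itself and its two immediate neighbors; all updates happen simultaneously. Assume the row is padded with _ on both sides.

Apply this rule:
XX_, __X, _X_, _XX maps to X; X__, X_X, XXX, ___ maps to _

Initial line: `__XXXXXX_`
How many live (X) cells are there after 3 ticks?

5

_XX____X_
XXX___XX_
X_X__XXX_
count of X: 5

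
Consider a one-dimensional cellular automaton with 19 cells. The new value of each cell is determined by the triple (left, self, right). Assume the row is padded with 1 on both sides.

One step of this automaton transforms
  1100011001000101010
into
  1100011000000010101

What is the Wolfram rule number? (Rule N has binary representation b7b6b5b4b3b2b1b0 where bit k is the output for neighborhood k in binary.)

232

position 0: 111 → 1  (bit 7 = 1)
position 1: 110 → 1  (bit 6 = 1)
position 14: 101 → 1  (bit 5 = 1)
position 2: 100 → 0  (bit 4 = 0)
position 5: 011 → 1  (bit 3 = 1)
position 9: 010 → 0  (bit 2 = 0)
position 4: 001 → 0  (bit 1 = 0)
position 3: 000 → 0  (bit 0 = 0)
bits b7..b0 = 11101000 = 232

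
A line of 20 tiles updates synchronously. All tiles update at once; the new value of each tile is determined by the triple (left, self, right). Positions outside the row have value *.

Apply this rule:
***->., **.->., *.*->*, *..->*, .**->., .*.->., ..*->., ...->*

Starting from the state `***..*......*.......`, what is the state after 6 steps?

...*..*****..******.
**..*......*.......*
..*..*****..******..
*..*......*.......*.
.*..*****..******..*
*.*......*.......*..

*.*......*.......*..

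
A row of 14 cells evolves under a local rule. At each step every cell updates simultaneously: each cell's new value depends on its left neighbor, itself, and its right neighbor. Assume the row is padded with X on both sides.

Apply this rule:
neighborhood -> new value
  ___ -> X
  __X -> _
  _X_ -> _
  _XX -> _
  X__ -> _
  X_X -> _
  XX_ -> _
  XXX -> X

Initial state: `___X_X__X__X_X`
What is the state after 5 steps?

_XXX__XXXX__X_

_X____________
___XXXXXXXXXX_
_X__XXXXXXXX__
_____XXXXXX___
_XXX__XXXX__X_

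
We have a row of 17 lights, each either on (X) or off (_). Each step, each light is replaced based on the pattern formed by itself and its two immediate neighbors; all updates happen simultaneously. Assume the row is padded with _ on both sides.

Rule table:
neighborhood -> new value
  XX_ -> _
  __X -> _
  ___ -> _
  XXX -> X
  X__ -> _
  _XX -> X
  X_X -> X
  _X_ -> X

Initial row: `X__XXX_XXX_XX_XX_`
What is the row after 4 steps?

X__XXX_XX_XX_____

X__XX_XXX_XX_XX__
X__X_XXX_XX_XX___
X__XXXX_XX_XX____
X__XXX_XX_XX_____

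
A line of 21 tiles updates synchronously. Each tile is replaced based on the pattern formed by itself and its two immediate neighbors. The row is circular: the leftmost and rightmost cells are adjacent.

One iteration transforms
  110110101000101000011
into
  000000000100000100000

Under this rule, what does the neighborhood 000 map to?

At position 10 the neighborhood is 000; the next row has 0 there.

0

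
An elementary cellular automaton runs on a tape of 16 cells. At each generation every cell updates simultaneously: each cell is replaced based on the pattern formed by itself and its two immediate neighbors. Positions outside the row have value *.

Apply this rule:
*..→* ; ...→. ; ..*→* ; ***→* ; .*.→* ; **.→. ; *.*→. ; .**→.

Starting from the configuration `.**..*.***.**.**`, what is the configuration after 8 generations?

****..**.*.*..**

...***..*......*
*.*.*.****....*.
..*.*..**.*..**.
***.***...***...
**...*.*.*.*.*.*
*.*.**.*.*.*.*..
..*....*.*.*.***
****..**.*.*..**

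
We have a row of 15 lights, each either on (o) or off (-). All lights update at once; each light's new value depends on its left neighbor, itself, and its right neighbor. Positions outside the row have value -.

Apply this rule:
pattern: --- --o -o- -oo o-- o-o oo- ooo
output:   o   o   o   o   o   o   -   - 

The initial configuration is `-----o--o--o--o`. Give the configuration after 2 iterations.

ooooooooooooooo
o--------------

o--------------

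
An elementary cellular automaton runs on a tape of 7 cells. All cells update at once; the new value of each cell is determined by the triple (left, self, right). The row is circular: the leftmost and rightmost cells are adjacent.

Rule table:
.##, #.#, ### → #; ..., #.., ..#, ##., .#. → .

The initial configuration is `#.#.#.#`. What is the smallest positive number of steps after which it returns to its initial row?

7

step 1: .#.#.##
step 2: #.#.##.
step 3: .#.##.#
step 4: #.##.#.
step 5: .##.#.#
step 6: ##.#.#.
step 7: #.#.#.#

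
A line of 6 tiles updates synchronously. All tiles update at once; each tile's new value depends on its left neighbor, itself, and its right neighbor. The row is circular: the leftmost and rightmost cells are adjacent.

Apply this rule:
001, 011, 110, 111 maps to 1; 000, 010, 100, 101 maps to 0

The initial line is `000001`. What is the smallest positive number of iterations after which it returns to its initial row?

6

000010
000100
001000
010000
100000
000001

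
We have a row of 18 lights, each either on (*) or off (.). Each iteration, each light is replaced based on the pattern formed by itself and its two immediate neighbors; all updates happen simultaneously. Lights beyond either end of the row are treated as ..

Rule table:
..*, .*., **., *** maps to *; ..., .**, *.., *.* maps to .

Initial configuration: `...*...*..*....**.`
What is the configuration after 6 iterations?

iteration 1: ..**..**.**...*.*.
iteration 2: .*.*.*.*..*..**.*.
iteration 3: **.*.*.*.**.*.*.*.
iteration 4: .*.*.*.*..*.*.*.*.
iteration 5: **.*.*.*.**.*.*.*.  (repeats iteration 3; period 2)
iteration 6: .*.*.*.*..*.*.*.*.

.*.*.*.*..*.*.*.*.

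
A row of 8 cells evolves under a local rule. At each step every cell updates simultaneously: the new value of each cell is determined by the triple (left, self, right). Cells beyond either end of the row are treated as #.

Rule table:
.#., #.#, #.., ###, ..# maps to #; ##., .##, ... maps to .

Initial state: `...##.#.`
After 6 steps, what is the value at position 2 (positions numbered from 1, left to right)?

#.#..###
.####.##
#.##.#.#
.#..###.
####.#.#
###.###.
position 2 holds #

#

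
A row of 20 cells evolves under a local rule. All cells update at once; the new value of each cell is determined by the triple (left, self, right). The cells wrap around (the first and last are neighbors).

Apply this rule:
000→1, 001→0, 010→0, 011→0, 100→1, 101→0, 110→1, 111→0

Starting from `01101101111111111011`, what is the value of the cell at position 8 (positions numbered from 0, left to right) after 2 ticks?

1

00100100000000001001
10010011111111100100
position 8 holds 1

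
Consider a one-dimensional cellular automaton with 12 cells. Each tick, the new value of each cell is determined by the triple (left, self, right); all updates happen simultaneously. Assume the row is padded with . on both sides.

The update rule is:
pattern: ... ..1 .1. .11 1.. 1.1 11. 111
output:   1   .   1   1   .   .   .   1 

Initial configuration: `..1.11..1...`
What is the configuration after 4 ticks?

tick 1: 1.1.1...1.11
tick 2: 1.1.1.1.1.1.
tick 3: 1.1.1.1.1.1.  (fixed point — unchanged through tick 4)

1.1.1.1.1.1.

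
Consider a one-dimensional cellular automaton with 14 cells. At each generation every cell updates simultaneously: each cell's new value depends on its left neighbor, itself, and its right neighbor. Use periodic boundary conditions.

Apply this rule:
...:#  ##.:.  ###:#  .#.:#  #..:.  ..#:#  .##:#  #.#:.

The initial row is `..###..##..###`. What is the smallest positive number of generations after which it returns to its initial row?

14

.###..##..###.
###..##..###..
##..##..###..#
#..##..###..##
..##..###..###
.##..###..###.
##..###..###..
#..###..###..#
..###..###..##
.###..###..##.
###..###..##..
##..###..##..#
#..###..##..##
..###..##..###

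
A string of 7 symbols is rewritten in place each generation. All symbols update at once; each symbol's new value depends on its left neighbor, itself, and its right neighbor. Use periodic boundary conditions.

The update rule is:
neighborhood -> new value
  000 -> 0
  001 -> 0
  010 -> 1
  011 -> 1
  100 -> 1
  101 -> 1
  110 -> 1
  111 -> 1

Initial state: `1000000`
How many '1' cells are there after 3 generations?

generation 1: 1100000
generation 2: 1110000
generation 3: 1111000
count of 1: 4

4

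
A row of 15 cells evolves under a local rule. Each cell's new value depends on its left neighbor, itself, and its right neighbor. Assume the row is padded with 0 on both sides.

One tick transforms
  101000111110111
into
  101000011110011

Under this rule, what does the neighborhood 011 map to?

0

At position 6 the neighborhood is 011; the next row has 0 there.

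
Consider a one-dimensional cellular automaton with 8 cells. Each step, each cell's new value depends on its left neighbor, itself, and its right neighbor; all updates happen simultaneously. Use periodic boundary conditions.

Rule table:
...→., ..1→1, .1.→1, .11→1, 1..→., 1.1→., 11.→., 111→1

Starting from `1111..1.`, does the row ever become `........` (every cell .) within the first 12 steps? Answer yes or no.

111..11.
11..11..
1..11..1
..11..11
.11..11.
11..11..  (repeats step 2; period 4)
step 12: ..11..11
step 12 is ..11..11, still not uniform .

no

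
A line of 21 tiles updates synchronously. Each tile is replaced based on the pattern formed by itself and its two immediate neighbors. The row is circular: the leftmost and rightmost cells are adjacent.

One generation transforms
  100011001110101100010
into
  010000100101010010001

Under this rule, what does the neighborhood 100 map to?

At position 1 the neighborhood is 100; the next row has 1 there.

1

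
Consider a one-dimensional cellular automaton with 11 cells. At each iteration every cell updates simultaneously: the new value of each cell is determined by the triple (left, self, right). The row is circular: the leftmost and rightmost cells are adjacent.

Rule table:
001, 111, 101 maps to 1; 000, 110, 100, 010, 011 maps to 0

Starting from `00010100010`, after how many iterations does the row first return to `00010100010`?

00101000100
01010001000
10100010000
01000100001
10001000010
00010000101
00100001010
01000010100
10000101000
00001010001
00010100010

11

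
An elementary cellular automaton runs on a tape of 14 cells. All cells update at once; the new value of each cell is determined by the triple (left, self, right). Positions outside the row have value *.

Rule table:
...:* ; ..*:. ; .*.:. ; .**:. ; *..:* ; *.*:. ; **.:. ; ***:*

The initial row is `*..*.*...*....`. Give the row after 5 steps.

..****..*..**.

step 1: .*....**..***.
step 2: ..***...*..*..
step 3: *..*.**..*..*.
step 4: .*.....*..*...
step 5: ..****..*..**.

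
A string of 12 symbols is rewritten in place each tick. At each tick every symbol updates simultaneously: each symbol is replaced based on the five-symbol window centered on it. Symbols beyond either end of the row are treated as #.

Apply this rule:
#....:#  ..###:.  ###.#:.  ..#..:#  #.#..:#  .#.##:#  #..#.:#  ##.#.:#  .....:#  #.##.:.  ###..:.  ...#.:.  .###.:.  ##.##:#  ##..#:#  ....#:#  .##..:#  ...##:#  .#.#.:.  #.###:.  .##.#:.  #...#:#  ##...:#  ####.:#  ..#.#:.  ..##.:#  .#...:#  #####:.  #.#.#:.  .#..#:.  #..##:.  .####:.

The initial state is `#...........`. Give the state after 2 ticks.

.###########
#...........

#...........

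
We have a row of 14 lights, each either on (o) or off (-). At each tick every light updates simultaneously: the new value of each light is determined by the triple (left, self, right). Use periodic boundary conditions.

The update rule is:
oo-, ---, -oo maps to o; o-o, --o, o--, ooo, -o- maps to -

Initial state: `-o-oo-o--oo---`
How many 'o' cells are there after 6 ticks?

tick 1: ---oo----oo-oo
tick 2: -o-oo-oo-oo-oo
tick 3: ---oo-oo-oo-oo
tick 4: -o-oo-oo-oo-oo  (repeats tick 2; period 2)
tick 6: -o-oo-oo-oo-oo
count of o: 9

9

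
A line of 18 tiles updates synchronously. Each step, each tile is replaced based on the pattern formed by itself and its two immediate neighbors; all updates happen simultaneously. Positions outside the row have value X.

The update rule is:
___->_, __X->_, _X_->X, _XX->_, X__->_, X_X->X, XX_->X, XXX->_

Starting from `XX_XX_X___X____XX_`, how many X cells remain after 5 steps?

_XX_XXX___X_____XX
X_XX__X___X_______
XX_X__X___X_______
_XXX__X___X_______
X__X__X___X_______
count of X: 4

4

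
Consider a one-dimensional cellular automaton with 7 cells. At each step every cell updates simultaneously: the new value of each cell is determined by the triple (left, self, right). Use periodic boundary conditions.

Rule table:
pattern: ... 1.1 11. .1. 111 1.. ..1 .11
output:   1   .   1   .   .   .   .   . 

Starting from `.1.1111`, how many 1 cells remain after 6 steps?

1

......1
.1111..
....1.1
.11....
..1.111
......1
count of 1: 1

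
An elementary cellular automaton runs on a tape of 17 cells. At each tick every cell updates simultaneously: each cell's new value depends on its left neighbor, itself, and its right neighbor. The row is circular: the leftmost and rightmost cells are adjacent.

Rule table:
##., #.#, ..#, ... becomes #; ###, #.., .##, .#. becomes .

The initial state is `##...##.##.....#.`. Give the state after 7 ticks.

.#.##.##.#.####.#
#.#.##.##.#...##.
.#.#.##.##..##.##
#.#.#.##.#.#.##.#
##.#.#.##.#.#.##.
.##.#.#.##.#.#.##
#.##.#.#.##.#.#.#

#.##.#.#.##.#.#.#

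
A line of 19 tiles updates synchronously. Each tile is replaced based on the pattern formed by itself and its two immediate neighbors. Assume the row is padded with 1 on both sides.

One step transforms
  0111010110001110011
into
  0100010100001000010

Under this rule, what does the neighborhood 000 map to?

0

At position 10 the neighborhood is 000; the next row has 0 there.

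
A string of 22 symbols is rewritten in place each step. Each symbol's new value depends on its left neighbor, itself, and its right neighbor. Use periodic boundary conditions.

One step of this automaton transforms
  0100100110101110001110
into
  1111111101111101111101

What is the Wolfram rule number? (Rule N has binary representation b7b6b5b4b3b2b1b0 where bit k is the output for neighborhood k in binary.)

position 13: 111 → 1  (bit 7 = 1)
position 8: 110 → 0  (bit 6 = 0)
position 9: 101 → 1  (bit 5 = 1)
position 2: 100 → 1  (bit 4 = 1)
position 7: 011 → 1  (bit 3 = 1)
position 1: 010 → 1  (bit 2 = 1)
position 0: 001 → 1  (bit 1 = 1)
position 16: 000 → 1  (bit 0 = 1)
bits b7..b0 = 10111111 = 191

191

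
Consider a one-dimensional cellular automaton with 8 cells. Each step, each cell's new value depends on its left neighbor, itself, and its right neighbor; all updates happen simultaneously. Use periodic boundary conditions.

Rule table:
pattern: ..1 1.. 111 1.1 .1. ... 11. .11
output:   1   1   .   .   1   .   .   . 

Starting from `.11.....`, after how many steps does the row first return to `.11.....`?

1..1....
11111..1
.....11.
....1..1
1..11111
.11.....

6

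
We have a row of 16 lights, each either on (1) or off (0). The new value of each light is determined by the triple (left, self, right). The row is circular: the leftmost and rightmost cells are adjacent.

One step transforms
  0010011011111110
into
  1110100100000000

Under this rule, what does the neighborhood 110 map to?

0

At position 6 the neighborhood is 110; the next row has 0 there.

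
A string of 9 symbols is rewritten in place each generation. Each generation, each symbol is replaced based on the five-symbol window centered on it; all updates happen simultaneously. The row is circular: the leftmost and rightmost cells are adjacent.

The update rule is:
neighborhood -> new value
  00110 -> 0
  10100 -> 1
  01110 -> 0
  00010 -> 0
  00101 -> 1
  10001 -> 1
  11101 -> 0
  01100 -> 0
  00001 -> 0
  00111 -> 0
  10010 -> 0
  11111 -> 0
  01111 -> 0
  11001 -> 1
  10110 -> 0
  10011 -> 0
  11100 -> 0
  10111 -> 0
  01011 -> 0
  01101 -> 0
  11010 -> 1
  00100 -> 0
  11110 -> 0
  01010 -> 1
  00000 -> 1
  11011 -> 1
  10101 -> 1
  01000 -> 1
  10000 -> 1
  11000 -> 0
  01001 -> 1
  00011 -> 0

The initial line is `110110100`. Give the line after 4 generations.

001001110
100100000
010011100
001000001

001000001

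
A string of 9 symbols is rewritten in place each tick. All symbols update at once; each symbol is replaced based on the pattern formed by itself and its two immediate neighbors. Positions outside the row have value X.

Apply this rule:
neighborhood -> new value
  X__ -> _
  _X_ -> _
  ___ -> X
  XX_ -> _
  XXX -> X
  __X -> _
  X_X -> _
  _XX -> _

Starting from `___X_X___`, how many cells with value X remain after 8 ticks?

3

tick 1: _X_____X_
tick 2: ___XXX___
tick 3: _X__X__X_
tick 4: _________
tick 5: _XXXXXXX_
tick 6: __XXXXX__
tick 7: ___XXX___  (repeats tick 2; period 5)
tick 8: _X__X__X_
count of X: 3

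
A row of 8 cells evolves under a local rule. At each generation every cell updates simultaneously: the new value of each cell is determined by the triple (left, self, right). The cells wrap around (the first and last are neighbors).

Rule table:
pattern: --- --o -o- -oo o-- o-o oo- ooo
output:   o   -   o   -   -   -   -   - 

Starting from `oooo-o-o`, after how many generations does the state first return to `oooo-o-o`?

-----o--
oooo-o-o

2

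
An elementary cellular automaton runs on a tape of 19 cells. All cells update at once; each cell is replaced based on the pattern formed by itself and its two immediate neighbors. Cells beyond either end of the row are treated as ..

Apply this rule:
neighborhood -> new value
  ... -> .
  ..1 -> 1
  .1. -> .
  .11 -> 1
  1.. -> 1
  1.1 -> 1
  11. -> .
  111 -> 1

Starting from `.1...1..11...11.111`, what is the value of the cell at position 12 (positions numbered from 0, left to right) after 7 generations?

.

1.1.1.111.1.11.111.
.1.1.111.1.11.111.1
1.1.111.1.11.111.1.
.1.111.1.11.111.1.1
1.111.1.11.111.1.1.
.111.1.11.111.1.1.1
111.1.11.111.1.1.1.
position 12 holds .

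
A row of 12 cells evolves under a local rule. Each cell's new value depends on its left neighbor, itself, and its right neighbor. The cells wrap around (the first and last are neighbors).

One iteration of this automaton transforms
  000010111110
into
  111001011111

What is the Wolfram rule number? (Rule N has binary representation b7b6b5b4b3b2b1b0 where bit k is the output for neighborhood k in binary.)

position 7: 111 → 1  (bit 7 = 1)
position 10: 110 → 1  (bit 6 = 1)
position 5: 101 → 1  (bit 5 = 1)
position 11: 100 → 1  (bit 4 = 1)
position 6: 011 → 0  (bit 3 = 0)
position 4: 010 → 0  (bit 2 = 0)
position 3: 001 → 0  (bit 1 = 0)
position 0: 000 → 1  (bit 0 = 1)
bits b7..b0 = 11110001 = 241

241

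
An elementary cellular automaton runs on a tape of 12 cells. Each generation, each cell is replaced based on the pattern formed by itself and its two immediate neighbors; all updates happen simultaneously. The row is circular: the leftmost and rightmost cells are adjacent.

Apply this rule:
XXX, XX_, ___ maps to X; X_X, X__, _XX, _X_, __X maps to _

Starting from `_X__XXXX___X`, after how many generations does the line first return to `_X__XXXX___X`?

9

generation 1: _____XXX_X__
generation 2: XXXX__XX___X
generation 3: XXXX___X_X__
generation 4: _XXX_X______
generation 5: __XX___XXXXX
generation 6: ___X_X__XXXX
generation 7: _X_______XXX
generation 8: ___XXXXX__XX
generation 9: _X__XXXX___X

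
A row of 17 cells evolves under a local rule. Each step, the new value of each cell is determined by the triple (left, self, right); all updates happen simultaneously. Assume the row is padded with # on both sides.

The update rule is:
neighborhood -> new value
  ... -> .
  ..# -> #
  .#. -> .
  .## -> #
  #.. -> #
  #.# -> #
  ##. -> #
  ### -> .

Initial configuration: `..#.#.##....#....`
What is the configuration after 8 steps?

step 1: ##.#.####..#.#..#
step 2: .##.##..###.#.###
step 3: #########.##.##..
step 4: ........#########
step 5: #......##........
step 6: ##....####......#
step 7: .##..##..##....##
step 8: ############..##.

############..##.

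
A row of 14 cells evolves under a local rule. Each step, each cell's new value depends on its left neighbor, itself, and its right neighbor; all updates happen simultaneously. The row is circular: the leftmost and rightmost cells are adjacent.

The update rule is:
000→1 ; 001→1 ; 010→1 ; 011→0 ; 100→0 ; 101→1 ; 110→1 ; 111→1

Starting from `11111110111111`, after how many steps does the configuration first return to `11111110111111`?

11111111011111
11111111101111
11111111110111
11111111111011
11111111111101
11111111111110
01111111111111
10111111111111
11011111111111
11101111111111
11110111111111
11111011111111
11111101111111
11111110111111

14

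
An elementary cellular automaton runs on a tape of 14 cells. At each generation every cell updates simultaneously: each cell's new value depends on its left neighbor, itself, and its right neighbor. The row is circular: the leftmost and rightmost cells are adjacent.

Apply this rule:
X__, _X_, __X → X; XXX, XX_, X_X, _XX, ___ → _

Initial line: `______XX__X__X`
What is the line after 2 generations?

_X__XXXX______

X____X__XXXXXX
_X__XXXX______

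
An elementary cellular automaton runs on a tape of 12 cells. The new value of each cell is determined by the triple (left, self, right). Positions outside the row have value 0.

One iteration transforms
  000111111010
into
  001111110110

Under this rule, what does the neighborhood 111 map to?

1

At position 4 the neighborhood is 111; the next row has 1 there.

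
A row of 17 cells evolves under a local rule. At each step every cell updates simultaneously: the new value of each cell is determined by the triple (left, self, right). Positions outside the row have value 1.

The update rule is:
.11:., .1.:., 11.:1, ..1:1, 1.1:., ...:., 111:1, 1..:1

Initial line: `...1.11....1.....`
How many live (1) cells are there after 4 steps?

1.1...11..1.1...1
1..1.1.111...1.1.
111.....111.1....
1111...1.11..1..1
count of 1: 9

9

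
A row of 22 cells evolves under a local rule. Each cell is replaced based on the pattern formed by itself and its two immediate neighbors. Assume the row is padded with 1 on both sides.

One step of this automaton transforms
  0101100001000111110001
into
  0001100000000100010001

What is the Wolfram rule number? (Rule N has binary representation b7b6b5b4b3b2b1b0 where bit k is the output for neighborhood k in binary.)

72

position 14: 111 → 0  (bit 7 = 0)
position 4: 110 → 1  (bit 6 = 1)
position 0: 101 → 0  (bit 5 = 0)
position 5: 100 → 0  (bit 4 = 0)
position 3: 011 → 1  (bit 3 = 1)
position 1: 010 → 0  (bit 2 = 0)
position 8: 001 → 0  (bit 1 = 0)
position 6: 000 → 0  (bit 0 = 0)
bits b7..b0 = 01001000 = 72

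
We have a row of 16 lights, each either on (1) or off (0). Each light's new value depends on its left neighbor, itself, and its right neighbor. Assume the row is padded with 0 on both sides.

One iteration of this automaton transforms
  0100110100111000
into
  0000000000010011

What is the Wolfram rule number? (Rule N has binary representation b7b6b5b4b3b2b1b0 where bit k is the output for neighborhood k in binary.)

129

position 11: 111 → 1  (bit 7 = 1)
position 5: 110 → 0  (bit 6 = 0)
position 6: 101 → 0  (bit 5 = 0)
position 2: 100 → 0  (bit 4 = 0)
position 4: 011 → 0  (bit 3 = 0)
position 1: 010 → 0  (bit 2 = 0)
position 0: 001 → 0  (bit 1 = 0)
position 14: 000 → 1  (bit 0 = 1)
bits b7..b0 = 10000001 = 129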